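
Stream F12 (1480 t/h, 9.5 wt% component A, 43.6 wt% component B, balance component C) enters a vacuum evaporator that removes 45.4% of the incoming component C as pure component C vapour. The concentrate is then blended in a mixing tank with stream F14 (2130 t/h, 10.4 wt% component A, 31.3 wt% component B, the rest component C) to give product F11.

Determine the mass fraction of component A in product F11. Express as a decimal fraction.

Vapour removed = 0.454×0.469×1480 = 315.13 t/h; concentrate = 1164.9 t/h.
component A reaching the mixer = 140.6 (from concentrate) + 2130×0.104 = 362.12 t/h.
Product flow = 1164.9 + 2130 = 3294.9 t/h; component A fraction = 0.1099.

0.1099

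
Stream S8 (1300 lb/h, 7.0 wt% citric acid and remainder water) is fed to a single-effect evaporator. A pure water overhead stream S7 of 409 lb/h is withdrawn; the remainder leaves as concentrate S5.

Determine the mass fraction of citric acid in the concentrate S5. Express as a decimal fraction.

citric acid is not removed: 1300×0.070 = 91 lb/h of citric acid enters S5.
Concentrate = 1300 − 409 = 891 lb/h.
Mass fraction = 91/891 = 0.102.

0.102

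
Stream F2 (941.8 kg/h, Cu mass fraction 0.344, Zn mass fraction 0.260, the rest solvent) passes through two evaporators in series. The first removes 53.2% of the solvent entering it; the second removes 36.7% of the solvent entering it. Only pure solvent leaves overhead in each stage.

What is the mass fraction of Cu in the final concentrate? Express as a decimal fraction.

0.477

solvent in feed = 941.8×0.396 = 372.95 kg/h.
After stage 1: solvent left = (1−0.532)×372.95 = 174.54; stream total = 743.39 kg/h.
After stage 2: solvent left = (1−0.367)×174.54 = 110.49; final concentrate = 679.33 kg/h.
Cu fraction = 323.98/679.33 = 0.477.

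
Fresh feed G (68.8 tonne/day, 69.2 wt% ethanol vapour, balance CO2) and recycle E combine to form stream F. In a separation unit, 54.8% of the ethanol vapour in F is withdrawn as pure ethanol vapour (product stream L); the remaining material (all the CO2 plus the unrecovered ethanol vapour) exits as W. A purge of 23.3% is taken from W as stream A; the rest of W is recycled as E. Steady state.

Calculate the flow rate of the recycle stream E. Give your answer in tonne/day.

CO2 enters only via G and leaves only via the purge: 68.8×0.308 = 0.233×(CO2 in W), and the separation unit passes all CO2, so CO2 in F = CO2 in W = 90.946 tonne/day.
ethanol vapour in F: m_A = 68.8×0.692 + (1−0.233)·(1−0.548)·m_A, so m_A = 47.61/0.6533 = 72.874 tonne/day.
W = (1−0.548)×72.874 + 90.946 = 123.88 tonne/day.
Recycle E = (1−0.233)×123.88 = 95.02 tonne/day.

95.02 tonne/day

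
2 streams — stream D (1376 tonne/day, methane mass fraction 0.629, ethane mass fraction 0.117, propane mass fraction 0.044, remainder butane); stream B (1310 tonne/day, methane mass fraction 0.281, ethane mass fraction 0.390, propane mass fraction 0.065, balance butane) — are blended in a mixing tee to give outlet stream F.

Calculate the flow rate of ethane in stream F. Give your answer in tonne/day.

671.9 tonne/day

ethane out = ethane in = 1376×0.117 + 1310×0.390 = 671.89 tonne/day.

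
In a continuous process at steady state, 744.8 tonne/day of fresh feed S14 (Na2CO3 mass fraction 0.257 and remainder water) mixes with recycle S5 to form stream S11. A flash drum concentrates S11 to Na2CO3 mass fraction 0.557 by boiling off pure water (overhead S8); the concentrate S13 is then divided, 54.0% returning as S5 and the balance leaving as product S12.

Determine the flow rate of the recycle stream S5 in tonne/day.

403.4 tonne/day

Overall Na2CO3 balance (none leaves overhead): Na2CO3 in fresh feed = Na2CO3 in product, i.e. 744.8×0.257 = (1−0.540)·S13·0.557.
S13 = 191.41/(0.557×0.460) = 747.07 tonne/day.
Recycle S5 = 0.540×747.07 = 403.42 tonne/day.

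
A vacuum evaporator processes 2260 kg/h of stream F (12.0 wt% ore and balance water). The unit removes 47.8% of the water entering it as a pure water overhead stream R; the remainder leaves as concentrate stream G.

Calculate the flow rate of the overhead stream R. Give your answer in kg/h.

water entering = 2260×0.880 = 1988.8 kg/h; overhead removed = 0.478×1988.8 = 950.65 kg/h.

950.6 kg/h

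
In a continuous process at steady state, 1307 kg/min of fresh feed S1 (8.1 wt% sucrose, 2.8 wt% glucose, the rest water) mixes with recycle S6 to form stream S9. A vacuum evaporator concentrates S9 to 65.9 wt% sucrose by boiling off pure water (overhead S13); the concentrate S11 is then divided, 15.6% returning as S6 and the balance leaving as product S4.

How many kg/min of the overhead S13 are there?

Overall sucrose balance (none leaves overhead): sucrose in fresh feed = sucrose in product, i.e. 1307×0.081 = (1−0.156)·S11·0.659.
S11 = 105.87/(0.659×0.844) = 190.34 kg/min.
Recycle S6 = 0.156×190.34 = 29.693 kg/min.
Combined feed S9 = 1307 + 29.693 = 1336.7 kg/min.
Overhead S13 = S9 − S11 = 1336.7 − 190.34 = 1146.4 kg/min.

1146 kg/min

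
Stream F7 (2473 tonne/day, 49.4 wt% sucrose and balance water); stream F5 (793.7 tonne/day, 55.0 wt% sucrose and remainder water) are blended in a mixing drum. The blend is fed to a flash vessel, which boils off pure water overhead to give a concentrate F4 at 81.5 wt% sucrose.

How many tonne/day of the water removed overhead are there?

1232 tonne/day

sucrose entering = 2473×0.494 + 793.7×0.550 = 1658.2 tonne/day.
All sucrose reports to F4, so F4 = 1658.2/0.815 = 2034.6 tonne/day.
Total feed = 3266.7 tonne/day; overhead = 3266.7 − 2034.6 = 1232.1 tonne/day.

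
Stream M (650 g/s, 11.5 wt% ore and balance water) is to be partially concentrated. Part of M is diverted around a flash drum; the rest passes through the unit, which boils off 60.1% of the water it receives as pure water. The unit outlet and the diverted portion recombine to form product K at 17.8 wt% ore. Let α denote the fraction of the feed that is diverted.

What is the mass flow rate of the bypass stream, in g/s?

All 650×0.115 = 74.75 g/s of ore reaches K, so K = 74.75/0.178 = 419.94 g/s and vapour = 230.06 g/s.
The evaporator receives (1−α)·650 of feed at 0.885 water and removes 0.601 of that water:
0.601×0.885×(1−α)×650 = 230.06
(1−α) = 230.06/345.73 = 0.6654;  α = 0.3346.
Bypass flow = 0.3346×650 = 217.47 g/s.

217.5 g/s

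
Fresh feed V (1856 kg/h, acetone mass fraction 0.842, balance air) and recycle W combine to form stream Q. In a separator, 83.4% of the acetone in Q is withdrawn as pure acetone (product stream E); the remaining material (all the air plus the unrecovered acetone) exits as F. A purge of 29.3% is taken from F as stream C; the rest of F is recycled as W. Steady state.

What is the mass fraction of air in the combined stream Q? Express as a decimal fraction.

air enters only via V and leaves only via the purge: 1856×0.158 = 0.293×(air in F), and the separator passes all air, so air in Q = air in F = 1000.8 kg/h.
acetone in Q: m_A = 1856×0.842 + (1−0.293)·(1−0.834)·m_A, so m_A = 1562.8/0.8826 = 1770.5 kg/h.
Q = 1770.5 + 1000.8 = 2771.4 kg/h.
air fraction in Q = 1000.8/2771.4 = 0.361.

0.361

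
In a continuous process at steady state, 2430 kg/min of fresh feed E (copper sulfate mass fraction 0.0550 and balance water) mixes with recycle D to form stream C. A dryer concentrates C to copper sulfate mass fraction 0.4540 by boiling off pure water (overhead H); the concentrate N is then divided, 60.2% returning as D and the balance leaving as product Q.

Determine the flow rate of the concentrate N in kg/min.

Overall copper sulfate balance (none leaves overhead): copper sulfate in fresh feed = copper sulfate in product, i.e. 2430×0.055 = (1−0.602)·N·0.454.
N = 133.65/(0.454×0.398) = 739.66 kg/min.

739.7 kg/min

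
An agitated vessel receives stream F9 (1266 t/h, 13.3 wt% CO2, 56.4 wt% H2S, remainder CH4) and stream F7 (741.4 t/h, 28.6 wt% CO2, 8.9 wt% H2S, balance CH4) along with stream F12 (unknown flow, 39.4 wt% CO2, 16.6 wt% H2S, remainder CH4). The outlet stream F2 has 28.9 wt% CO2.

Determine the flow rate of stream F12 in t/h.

1902 t/h

Let F12 be the unknown flow. Total out = 2007.4 + F12.
CO2 balance: 380.42 + 0.394·F12 = 0.289·(2007.4 + F12)
(0.394 − 0.289)·F12 = 0.289×2007.4 − 380.42 = 199.72
F12 = 199.72 / 0.105 = 1902.1 t/h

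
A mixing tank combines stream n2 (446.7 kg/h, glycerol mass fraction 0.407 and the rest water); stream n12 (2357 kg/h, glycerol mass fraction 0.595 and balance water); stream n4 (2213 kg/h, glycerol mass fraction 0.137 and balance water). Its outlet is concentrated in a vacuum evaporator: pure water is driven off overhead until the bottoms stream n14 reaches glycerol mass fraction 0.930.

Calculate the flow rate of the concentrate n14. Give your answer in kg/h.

glycerol entering = 446.7×0.407 + 2357×0.595 + 2213×0.137 = 1887.4 kg/h.
All glycerol reports to n14, so n14 = 1887.4/0.930 = 2029.5 kg/h.

2029 kg/h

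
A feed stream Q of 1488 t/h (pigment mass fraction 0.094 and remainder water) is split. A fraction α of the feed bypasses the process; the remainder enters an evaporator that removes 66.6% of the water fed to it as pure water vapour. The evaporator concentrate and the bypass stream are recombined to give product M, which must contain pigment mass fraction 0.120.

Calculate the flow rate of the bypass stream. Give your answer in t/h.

953.7 t/h

All 1488×0.094 = 139.87 t/h of pigment reaches M, so M = 139.87/0.120 = 1165.6 t/h and vapour = 322.4 t/h.
The evaporator receives (1−α)·1488 of feed at 0.906 water and removes 0.666 of that water:
0.666×0.906×(1−α)×1488 = 322.4
(1−α) = 322.4/897.85 = 0.3591;  α = 0.6409.
Bypass flow = 0.6409×1488 = 953.69 t/h.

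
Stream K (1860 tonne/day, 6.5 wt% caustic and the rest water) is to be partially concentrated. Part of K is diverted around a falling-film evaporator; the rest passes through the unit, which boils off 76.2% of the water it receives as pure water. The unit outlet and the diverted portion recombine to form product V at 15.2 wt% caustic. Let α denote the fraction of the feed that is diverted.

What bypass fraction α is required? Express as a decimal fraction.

All 1860×0.065 = 120.9 tonne/day of caustic reaches V, so V = 120.9/0.152 = 795.39 tonne/day and vapour = 1064.6 tonne/day.
The evaporator receives (1−α)·1860 of feed at 0.935 water and removes 0.762 of that water:
0.762×0.935×(1−α)×1860 = 1064.6
(1−α) = 1064.6/1325.2 = 0.8034;  α = 0.1966.

0.197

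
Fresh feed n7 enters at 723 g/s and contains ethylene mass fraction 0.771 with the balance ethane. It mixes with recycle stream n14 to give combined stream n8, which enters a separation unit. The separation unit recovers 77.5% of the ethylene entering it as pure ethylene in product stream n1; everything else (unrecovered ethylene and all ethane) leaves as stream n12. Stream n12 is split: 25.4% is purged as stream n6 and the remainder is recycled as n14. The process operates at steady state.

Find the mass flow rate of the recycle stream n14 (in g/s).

ethane enters only via n7 and leaves only via the purge: 723×0.229 = 0.254×(ethane in n12), and the separation unit passes all ethane, so ethane in n8 = ethane in n12 = 651.84 g/s.
ethylene in n8: m_A = 723×0.771 + (1−0.254)·(1−0.775)·m_A, so m_A = 557.43/0.8322 = 669.87 g/s.
n12 = (1−0.775)×669.87 + 651.84 = 802.56 g/s.
Recycle n14 = (1−0.254)×802.56 = 598.71 g/s.

598.7 g/s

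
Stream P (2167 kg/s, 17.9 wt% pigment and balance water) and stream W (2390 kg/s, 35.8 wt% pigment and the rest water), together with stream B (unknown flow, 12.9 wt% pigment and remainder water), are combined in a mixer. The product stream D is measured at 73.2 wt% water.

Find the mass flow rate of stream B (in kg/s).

160 kg/s

Let B be the unknown flow. Total out = 4557 + B.
water balance: 3313.5 + 0.871·B = 0.732·(4557 + B)
(0.871 − 0.732)·B = 0.732×4557 − 3313.5 = 22.237
B = 22.237 / 0.139 = 159.98 kg/s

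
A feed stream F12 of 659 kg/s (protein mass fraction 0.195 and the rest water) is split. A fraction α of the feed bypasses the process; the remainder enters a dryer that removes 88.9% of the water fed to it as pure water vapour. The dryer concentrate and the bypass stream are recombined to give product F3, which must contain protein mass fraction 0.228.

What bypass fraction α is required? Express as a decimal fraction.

All 659×0.195 = 128.5 kg/s of protein reaches F3, so F3 = 128.5/0.228 = 563.62 kg/s and vapour = 95.382 kg/s.
The evaporator receives (1−α)·659 of feed at 0.805 water and removes 0.889 of that water:
0.889×0.805×(1−α)×659 = 95.382
(1−α) = 95.382/471.61 = 0.2022;  α = 0.7978.

0.798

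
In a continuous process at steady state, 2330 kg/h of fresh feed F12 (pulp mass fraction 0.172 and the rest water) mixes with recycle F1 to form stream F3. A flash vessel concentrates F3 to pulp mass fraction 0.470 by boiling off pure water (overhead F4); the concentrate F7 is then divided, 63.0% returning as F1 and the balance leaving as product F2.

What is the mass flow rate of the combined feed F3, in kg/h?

Overall pulp balance (none leaves overhead): pulp in fresh feed = pulp in product, i.e. 2330×0.172 = (1−0.630)·F7·0.470.
F7 = 400.76/(0.470×0.370) = 2304.5 kg/h.
Recycle F1 = 0.630×2304.5 = 1451.9 kg/h.
Combined feed F3 = 2330 + 1451.9 = 3781.9 kg/h.

3782 kg/h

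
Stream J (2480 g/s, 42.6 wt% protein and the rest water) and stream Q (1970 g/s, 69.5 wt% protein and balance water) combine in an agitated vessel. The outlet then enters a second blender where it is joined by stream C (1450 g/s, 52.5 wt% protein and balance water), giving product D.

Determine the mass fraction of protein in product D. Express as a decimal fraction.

Overall, product flow = 5900 g/s.
protein in = 2480×0.426 + 1970×0.695 + 1450×0.525 = 3186.9 g/s.
protein fraction in D = 0.5401.

0.5401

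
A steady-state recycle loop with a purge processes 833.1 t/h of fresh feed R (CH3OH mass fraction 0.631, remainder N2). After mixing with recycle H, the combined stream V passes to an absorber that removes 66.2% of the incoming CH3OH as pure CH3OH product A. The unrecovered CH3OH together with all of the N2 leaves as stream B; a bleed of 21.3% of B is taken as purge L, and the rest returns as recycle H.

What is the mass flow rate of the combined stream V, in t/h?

2159 t/h

N2 enters only via R and leaves only via the purge: 833.1×0.369 = 0.213×(N2 in B), and the absorber passes all N2, so N2 in V = N2 in B = 1443.3 t/h.
CH3OH in V: m_A = 833.1×0.631 + (1−0.213)·(1−0.662)·m_A, so m_A = 525.69/0.7340 = 716.2 t/h.
V = 716.2 + 1443.3 = 2159.5 t/h.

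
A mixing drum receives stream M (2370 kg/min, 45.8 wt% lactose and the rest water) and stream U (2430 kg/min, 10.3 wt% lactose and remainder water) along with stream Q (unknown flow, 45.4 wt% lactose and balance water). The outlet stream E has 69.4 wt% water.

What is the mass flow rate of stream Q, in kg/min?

899 kg/min

Let Q be the unknown flow. Total out = 4800 + Q.
water balance: 3464.2 + 0.546·Q = 0.694·(4800 + Q)
(0.546 − 0.694)·Q = 0.694×4800 − 3464.2 = -133.05
Q = -133.05 / -0.148 = 898.99 kg/min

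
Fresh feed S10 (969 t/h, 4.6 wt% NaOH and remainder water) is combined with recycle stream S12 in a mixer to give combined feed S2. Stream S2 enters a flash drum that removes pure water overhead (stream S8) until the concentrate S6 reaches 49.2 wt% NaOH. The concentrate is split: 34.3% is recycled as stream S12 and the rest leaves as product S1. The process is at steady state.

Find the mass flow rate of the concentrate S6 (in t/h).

Overall NaOH balance (none leaves overhead): NaOH in fresh feed = NaOH in product, i.e. 969×0.046 = (1−0.343)·S6·0.492.
S6 = 44.574/(0.492×0.657) = 137.9 t/h.

137.9 t/h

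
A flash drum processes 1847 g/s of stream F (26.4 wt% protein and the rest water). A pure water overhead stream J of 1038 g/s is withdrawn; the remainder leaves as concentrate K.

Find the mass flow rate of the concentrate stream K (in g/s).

809 g/s

Concentrate = 1847 − 1038 = 809 g/s.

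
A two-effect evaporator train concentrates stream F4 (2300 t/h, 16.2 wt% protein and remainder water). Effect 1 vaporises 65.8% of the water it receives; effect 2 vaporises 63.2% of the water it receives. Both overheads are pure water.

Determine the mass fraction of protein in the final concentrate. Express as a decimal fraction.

0.606

water in feed = 2300×0.838 = 1927.4 t/h.
After stage 1: water left = (1−0.658)×1927.4 = 659.17; stream total = 1031.8 t/h.
After stage 2: water left = (1−0.632)×659.17 = 242.57; final concentrate = 615.17 t/h.
protein fraction = 372.6/615.17 = 0.606.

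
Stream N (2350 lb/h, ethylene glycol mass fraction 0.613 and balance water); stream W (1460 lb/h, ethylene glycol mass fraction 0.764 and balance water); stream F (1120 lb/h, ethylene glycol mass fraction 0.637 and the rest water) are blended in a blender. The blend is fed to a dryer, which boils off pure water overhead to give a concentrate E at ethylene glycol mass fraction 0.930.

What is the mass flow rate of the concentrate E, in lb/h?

ethylene glycol entering = 2350×0.613 + 1460×0.764 + 1120×0.637 = 3269.4 lb/h.
All ethylene glycol reports to E, so E = 3269.4/0.930 = 3515.5 lb/h.

3516 lb/h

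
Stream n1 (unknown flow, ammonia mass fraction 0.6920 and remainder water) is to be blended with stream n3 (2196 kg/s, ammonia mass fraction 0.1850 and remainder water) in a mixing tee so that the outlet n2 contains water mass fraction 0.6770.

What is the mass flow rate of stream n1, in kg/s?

821.3 kg/s

Let n1 be the unknown flow. Total out = 2196 + n1.
water balance: 1789.7 + 0.308·n1 = 0.677·(2196 + n1)
(0.308 − 0.677)·n1 = 0.677×2196 − 1789.7 = -303.05
n1 = -303.05 / -0.369 = 821.27 kg/s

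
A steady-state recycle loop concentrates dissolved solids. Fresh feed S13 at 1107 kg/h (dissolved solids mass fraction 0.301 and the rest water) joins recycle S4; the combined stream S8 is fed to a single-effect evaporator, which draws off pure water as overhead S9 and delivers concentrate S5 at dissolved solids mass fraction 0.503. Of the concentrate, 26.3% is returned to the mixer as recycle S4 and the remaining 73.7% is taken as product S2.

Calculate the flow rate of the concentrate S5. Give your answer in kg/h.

Overall dissolved solids balance (none leaves overhead): dissolved solids in fresh feed = dissolved solids in product, i.e. 1107×0.301 = (1−0.263)·S5·0.503.
S5 = 333.21/(0.503×0.737) = 898.83 kg/h.

898.8 kg/h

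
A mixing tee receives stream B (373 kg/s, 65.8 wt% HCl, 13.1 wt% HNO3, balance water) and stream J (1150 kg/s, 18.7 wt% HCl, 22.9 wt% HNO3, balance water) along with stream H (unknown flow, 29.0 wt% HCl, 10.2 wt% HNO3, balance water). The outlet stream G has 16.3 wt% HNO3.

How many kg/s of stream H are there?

1049 kg/s

Let H be the unknown flow. Total out = 1523 + H.
HNO3 balance: 312.21 + 0.102·H = 0.163·(1523 + H)
(0.102 − 0.163)·H = 0.163×1523 − 312.21 = -63.964
H = -63.964 / -0.061 = 1048.6 kg/s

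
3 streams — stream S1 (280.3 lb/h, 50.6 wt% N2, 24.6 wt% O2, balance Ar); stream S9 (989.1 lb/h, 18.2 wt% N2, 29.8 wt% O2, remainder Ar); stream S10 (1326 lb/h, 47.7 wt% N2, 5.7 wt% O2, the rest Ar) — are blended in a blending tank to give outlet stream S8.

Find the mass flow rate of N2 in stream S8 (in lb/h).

N2 out = N2 in = 280.3×0.506 + 989.1×0.182 + 1326×0.477 = 954.35 lb/h.

954.3 lb/h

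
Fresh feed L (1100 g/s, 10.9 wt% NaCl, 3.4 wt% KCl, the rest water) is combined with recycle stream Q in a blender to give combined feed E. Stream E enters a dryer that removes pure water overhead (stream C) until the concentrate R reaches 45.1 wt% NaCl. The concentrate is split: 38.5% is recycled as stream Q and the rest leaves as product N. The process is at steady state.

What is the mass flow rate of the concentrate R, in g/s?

Overall NaCl balance (none leaves overhead): NaCl in fresh feed = NaCl in product, i.e. 1100×0.109 = (1−0.385)·R·0.451.
R = 119.9/(0.451×0.615) = 432.28 g/s.

432.3 g/s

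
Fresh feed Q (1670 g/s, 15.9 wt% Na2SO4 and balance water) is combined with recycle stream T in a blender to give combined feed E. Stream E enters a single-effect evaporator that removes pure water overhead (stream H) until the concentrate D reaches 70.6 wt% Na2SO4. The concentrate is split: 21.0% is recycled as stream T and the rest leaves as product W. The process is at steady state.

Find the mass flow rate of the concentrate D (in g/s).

476.1 g/s

Overall Na2SO4 balance (none leaves overhead): Na2SO4 in fresh feed = Na2SO4 in product, i.e. 1670×0.159 = (1−0.210)·D·0.706.
D = 265.53/(0.706×0.790) = 476.08 g/s.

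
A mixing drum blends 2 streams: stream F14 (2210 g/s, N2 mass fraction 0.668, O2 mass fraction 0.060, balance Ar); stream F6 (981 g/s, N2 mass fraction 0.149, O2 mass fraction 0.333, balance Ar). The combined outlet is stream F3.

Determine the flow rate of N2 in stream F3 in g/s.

N2 out = N2 in = 2210×0.668 + 981×0.149 = 1622.4 g/s.

1622 g/s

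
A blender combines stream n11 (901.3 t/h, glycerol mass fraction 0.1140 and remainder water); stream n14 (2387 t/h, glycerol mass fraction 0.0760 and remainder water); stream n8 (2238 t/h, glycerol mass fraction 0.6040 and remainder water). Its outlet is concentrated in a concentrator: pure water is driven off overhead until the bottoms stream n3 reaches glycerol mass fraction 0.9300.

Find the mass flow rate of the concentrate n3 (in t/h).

1759 t/h

glycerol entering = 901.3×0.114 + 2387×0.076 + 2238×0.604 = 1635.9 t/h.
All glycerol reports to n3, so n3 = 1635.9/0.930 = 1759 t/h.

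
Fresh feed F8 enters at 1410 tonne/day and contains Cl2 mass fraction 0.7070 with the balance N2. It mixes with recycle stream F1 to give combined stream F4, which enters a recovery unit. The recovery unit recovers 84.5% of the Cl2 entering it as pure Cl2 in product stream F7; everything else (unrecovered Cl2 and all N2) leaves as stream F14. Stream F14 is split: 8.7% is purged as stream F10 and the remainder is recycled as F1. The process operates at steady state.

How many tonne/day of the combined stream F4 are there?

5910 tonne/day

N2 enters only via F8 and leaves only via the purge: 1410×0.293 = 0.087×(N2 in F14), and the recovery unit passes all N2, so N2 in F4 = N2 in F14 = 4748.6 tonne/day.
Cl2 in F4: m_A = 1410×0.707 + (1−0.087)·(1−0.845)·m_A, so m_A = 996.87/0.8585 = 1161.2 tonne/day.
F4 = 1161.2 + 4748.6 = 5909.8 tonne/day.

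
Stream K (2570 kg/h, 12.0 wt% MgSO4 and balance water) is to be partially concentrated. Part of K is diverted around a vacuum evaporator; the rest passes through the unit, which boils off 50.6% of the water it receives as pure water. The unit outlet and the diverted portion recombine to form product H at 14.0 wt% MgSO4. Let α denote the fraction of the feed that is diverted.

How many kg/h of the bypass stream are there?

All 2570×0.120 = 308.4 kg/h of MgSO4 reaches H, so H = 308.4/0.140 = 2202.9 kg/h and vapour = 367.14 kg/h.
The evaporator receives (1−α)·2570 of feed at 0.880 water and removes 0.506 of that water:
0.506×0.880×(1−α)×2570 = 367.14
(1−α) = 367.14/1144.4 = 0.3208;  α = 0.6792.
Bypass flow = 0.6792×2570 = 1745.5 kg/h.

1745 kg/h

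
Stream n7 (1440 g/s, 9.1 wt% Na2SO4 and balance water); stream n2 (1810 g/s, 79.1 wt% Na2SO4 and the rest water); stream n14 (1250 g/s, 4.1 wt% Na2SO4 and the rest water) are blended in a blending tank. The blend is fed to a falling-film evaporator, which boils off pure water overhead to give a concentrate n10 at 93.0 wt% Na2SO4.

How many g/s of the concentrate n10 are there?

1735 g/s

Na2SO4 entering = 1440×0.091 + 1810×0.791 + 1250×0.041 = 1614 g/s.
All Na2SO4 reports to n10, so n10 = 1614/0.930 = 1735.5 g/s.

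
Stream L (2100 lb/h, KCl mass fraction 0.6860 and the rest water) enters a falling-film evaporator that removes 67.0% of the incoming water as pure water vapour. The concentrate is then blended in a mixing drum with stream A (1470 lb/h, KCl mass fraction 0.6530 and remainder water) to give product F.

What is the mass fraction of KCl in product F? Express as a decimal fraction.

Vapour removed = 0.670×0.314×2100 = 441.8 lb/h; concentrate = 1658.2 lb/h.
KCl reaching the mixer = 1440.6 (from concentrate) + 1470×0.653 = 2400.5 lb/h.
Product flow = 1658.2 + 1470 = 3128.2 lb/h; KCl fraction = 0.7674.

0.7674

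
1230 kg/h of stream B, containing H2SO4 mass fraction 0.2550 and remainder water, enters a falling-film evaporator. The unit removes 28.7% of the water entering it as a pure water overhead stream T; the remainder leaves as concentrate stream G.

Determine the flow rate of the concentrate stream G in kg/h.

967 kg/h

water entering = 1230×0.745 = 916.35 kg/h; overhead removed = 0.287×916.35 = 262.99 kg/h.
Concentrate = 1230 − 262.99 = 967.01 kg/h.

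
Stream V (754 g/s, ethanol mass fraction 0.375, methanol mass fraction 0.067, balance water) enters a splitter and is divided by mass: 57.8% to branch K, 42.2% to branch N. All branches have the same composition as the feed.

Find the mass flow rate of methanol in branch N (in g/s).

Branch N total = 0.422×754 = 318.19 g/s.
methanol in N = 0.067×318.19 = 21.319 g/s.

21.32 g/s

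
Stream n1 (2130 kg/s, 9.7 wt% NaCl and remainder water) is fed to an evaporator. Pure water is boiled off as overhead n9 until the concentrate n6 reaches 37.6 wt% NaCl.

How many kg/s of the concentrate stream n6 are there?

549.5 kg/s

NaCl is conserved: 2130×0.097 = 206.61 kg/s all reports to the concentrate.
Concentrate = 206.61/(target fraction) = 549.49 kg/s.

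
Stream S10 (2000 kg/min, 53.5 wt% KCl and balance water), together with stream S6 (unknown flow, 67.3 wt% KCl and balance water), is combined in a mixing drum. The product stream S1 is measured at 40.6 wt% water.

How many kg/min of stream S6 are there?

Let S6 be the unknown flow. Total out = 2000 + S6.
water balance: 930 + 0.327·S6 = 0.406·(2000 + S6)
(0.327 − 0.406)·S6 = 0.406×2000 − 930 = -118
S6 = -118 / -0.079 = 1493.7 kg/min

1494 kg/min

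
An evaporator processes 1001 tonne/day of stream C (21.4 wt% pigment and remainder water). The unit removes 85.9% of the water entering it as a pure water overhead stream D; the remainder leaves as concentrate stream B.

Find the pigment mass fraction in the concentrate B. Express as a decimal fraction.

pigment is not removed: 1001×0.214 = 214.21 tonne/day of pigment enters B.
water entering = 1001×0.786 = 786.79 tonne/day; overhead removed = 0.859×786.79 = 675.85 tonne/day.
Concentrate = 1001 − 675.85 = 325.15 tonne/day.
Mass fraction = 214.21/325.15 = 0.6588.

0.6588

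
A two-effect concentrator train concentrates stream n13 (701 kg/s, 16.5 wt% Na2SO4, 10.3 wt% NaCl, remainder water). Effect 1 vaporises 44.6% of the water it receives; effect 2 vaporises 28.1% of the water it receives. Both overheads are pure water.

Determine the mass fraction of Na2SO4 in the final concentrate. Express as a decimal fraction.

0.2949

water in feed = 701×0.732 = 513.13 kg/s.
After stage 1: water left = (1−0.446)×513.13 = 284.28; stream total = 472.14 kg/s.
After stage 2: water left = (1−0.281)×284.28 = 204.39; final concentrate = 392.26 kg/s.
Na2SO4 fraction = 115.67/392.26 = 0.2949.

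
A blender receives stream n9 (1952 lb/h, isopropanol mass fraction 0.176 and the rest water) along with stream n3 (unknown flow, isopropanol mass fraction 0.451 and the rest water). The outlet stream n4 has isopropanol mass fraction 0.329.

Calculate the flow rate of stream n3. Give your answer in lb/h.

Let n3 be the unknown flow. Total out = 1952 + n3.
isopropanol balance: 343.55 + 0.451·n3 = 0.329·(1952 + n3)
(0.451 − 0.329)·n3 = 0.329×1952 − 343.55 = 298.66
n3 = 298.66 / 0.122 = 2448 lb/h

2448 lb/h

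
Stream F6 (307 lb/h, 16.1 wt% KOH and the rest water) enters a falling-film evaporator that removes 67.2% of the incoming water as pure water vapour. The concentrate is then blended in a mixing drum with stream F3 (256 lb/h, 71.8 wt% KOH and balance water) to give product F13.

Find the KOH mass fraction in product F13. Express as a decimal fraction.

0.5982

Vapour removed = 0.672×0.839×307 = 173.09 lb/h; concentrate = 133.91 lb/h.
KOH reaching the mixer = 49.427 (from concentrate) + 256×0.718 = 233.23 lb/h.
Product flow = 133.91 + 256 = 389.91 lb/h; KOH fraction = 0.5982.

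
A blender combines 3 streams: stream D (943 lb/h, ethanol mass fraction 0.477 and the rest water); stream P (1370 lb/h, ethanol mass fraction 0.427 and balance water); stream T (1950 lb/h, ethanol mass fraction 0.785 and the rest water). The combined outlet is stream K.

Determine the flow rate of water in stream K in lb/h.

1697 lb/h

water out = water in = 943×0.523 + 1370×0.573 + 1950×0.215 = 1697.4 lb/h.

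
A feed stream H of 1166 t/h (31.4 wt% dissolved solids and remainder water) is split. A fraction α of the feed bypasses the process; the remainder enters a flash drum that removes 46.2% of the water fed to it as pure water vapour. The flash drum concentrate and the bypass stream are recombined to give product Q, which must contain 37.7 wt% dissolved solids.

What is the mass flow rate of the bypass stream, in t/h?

All 1166×0.314 = 366.12 t/h of dissolved solids reaches Q, so Q = 366.12/0.377 = 971.15 t/h and vapour = 194.85 t/h.
The evaporator receives (1−α)·1166 of feed at 0.686 water and removes 0.462 of that water:
0.462×0.686×(1−α)×1166 = 194.85
(1−α) = 194.85/369.54 = 0.5273;  α = 0.4727.
Bypass flow = 0.4727×1166 = 551.2 t/h.

551.2 t/h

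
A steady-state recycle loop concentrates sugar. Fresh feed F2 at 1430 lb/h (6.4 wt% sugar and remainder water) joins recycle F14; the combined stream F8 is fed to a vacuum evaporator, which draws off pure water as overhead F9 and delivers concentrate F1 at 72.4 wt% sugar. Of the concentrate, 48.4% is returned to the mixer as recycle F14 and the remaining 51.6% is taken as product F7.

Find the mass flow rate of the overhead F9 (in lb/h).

1304 lb/h

Overall sugar balance (none leaves overhead): sugar in fresh feed = sugar in product, i.e. 1430×0.064 = (1−0.484)·F1·0.724.
F1 = 91.52/(0.724×0.516) = 244.98 lb/h.
Recycle F14 = 0.484×244.98 = 118.57 lb/h.
Combined feed F8 = 1430 + 118.57 = 1548.6 lb/h.
Overhead F9 = F8 − F1 = 1548.6 − 244.98 = 1303.6 lb/h.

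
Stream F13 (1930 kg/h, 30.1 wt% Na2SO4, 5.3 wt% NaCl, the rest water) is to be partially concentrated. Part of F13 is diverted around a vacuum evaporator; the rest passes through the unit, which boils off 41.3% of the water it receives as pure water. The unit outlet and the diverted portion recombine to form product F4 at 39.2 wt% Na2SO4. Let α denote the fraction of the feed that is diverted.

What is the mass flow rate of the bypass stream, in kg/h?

250.7 kg/h

All 1930×0.301 = 580.93 kg/h of Na2SO4 reaches F4, so F4 = 580.93/0.392 = 1482 kg/h and vapour = 448.04 kg/h.
The evaporator receives (1−α)·1930 of feed at 0.646 water and removes 0.413 of that water:
0.413×0.646×(1−α)×1930 = 448.04
(1−α) = 448.04/514.92 = 0.8701;  α = 0.1299.
Bypass flow = 0.1299×1930 = 250.69 kg/h.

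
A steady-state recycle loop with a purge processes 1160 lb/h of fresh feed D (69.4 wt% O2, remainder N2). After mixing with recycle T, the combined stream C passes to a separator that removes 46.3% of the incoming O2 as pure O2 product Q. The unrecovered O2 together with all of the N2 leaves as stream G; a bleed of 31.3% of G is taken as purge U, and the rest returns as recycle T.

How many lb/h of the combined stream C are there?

N2 enters only via D and leaves only via the purge: 1160×0.306 = 0.313×(N2 in G), and the separator passes all N2, so N2 in C = N2 in G = 1134.1 lb/h.
O2 in C: m_A = 1160×0.694 + (1−0.313)·(1−0.463)·m_A, so m_A = 805.04/0.6311 = 1275.7 lb/h.
C = 1275.7 + 1134.1 = 2409.7 lb/h.

2410 lb/h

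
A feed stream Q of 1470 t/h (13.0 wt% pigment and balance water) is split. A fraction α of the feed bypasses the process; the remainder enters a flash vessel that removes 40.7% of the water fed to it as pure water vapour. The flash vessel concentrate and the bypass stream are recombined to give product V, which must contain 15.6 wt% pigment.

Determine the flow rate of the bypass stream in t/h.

All 1470×0.130 = 191.1 t/h of pigment reaches V, so V = 191.1/0.156 = 1225 t/h and vapour = 245 t/h.
The evaporator receives (1−α)·1470 of feed at 0.870 water and removes 0.407 of that water:
0.407×0.870×(1−α)×1470 = 245
(1−α) = 245/520.51 = 0.4707;  α = 0.5293.
Bypass flow = 0.5293×1470 = 778.09 t/h.

778.1 t/h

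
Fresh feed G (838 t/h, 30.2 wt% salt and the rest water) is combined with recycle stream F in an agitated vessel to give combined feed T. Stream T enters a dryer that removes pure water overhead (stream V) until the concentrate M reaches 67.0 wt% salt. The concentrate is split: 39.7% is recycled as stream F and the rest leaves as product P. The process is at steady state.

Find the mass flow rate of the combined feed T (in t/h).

1087 t/h

Overall salt balance (none leaves overhead): salt in fresh feed = salt in product, i.e. 838×0.302 = (1−0.397)·M·0.670.
M = 253.08/(0.670×0.603) = 626.41 t/h.
Recycle F = 0.397×626.41 = 248.68 t/h.
Combined feed T = 838 + 248.68 = 1086.7 t/h.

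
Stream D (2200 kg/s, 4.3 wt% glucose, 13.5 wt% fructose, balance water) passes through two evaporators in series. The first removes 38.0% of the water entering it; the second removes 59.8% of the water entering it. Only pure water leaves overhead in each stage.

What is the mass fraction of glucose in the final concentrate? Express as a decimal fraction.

water in feed = 2200×0.822 = 1808.4 kg/s.
After stage 1: water left = (1−0.380)×1808.4 = 1121.2; stream total = 1512.8 kg/s.
After stage 2: water left = (1−0.598)×1121.2 = 450.73; final concentrate = 842.33 kg/s.
glucose fraction = 94.6/842.33 = 0.112.

0.112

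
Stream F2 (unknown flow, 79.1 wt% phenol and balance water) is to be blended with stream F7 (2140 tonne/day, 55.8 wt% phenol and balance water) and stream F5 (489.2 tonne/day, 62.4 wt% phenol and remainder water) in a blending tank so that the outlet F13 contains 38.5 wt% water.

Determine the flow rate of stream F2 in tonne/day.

Let F2 be the unknown flow. Total out = 2629.2 + F2.
water balance: 1129.8 + 0.209·F2 = 0.385·(2629.2 + F2)
(0.209 − 0.385)·F2 = 0.385×2629.2 − 1129.8 = -117.58
F2 = -117.58 / -0.176 = 668.05 tonne/day

668.1 tonne/day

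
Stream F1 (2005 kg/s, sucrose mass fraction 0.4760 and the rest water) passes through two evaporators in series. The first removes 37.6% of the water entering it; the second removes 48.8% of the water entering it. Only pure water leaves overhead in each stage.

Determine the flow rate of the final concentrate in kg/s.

1290 kg/s

water in feed = 2005×0.524 = 1050.6 kg/s.
After stage 1: water left = (1−0.376)×1050.6 = 655.59; stream total = 1610 kg/s.
After stage 2: water left = (1−0.488)×655.59 = 335.66; final concentrate = 1290 kg/s.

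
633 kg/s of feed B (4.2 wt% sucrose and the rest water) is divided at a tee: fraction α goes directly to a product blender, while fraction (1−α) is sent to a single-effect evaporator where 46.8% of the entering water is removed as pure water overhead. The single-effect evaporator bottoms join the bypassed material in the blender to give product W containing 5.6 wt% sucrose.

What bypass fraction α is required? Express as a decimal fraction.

0.442

All 633×0.042 = 26.586 kg/s of sucrose reaches W, so W = 26.586/0.056 = 474.75 kg/s and vapour = 158.25 kg/s.
The evaporator receives (1−α)·633 of feed at 0.958 water and removes 0.468 of that water:
0.468×0.958×(1−α)×633 = 158.25
(1−α) = 158.25/283.8 = 0.5576;  α = 0.4424.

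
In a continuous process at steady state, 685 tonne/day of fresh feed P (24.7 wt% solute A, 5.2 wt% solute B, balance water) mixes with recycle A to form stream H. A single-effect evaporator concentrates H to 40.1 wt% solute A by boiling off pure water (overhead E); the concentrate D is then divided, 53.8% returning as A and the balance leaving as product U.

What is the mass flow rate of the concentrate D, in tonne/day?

Overall solute A balance (none leaves overhead): solute A in fresh feed = solute A in product, i.e. 685×0.247 = (1−0.538)·D·0.401.
D = 169.19/(0.401×0.462) = 913.27 tonne/day.

913.3 tonne/day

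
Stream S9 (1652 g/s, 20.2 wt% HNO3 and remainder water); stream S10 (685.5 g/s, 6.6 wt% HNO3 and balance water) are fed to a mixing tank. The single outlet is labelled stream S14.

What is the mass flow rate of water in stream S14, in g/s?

water out = water in = 1652×0.798 + 685.5×0.934 = 1958.6 g/s.

1959 g/s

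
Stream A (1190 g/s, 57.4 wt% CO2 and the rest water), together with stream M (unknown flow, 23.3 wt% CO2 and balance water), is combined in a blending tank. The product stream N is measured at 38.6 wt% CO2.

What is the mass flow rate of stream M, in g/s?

Let M be the unknown flow. Total out = 1190 + M.
CO2 balance: 683.06 + 0.233·M = 0.386·(1190 + M)
(0.233 − 0.386)·M = 0.386×1190 − 683.06 = -223.72
M = -223.72 / -0.153 = 1462.2 g/s

1462 g/s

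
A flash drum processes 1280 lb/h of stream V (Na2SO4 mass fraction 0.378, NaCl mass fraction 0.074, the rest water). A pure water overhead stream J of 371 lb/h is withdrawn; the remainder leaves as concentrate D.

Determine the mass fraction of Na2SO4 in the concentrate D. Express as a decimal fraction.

0.532

Na2SO4 is not removed: 1280×0.378 = 483.84 lb/h of Na2SO4 enters D.
Concentrate = 1280 − 371 = 909 lb/h.
Mass fraction = 483.84/909 = 0.532.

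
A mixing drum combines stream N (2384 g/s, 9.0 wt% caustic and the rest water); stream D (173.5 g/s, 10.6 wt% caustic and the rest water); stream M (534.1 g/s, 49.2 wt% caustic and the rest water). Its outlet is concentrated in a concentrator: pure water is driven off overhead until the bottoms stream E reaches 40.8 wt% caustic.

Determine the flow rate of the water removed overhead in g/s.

1877 g/s

caustic entering = 2384×0.090 + 173.5×0.106 + 534.1×0.492 = 495.73 g/s.
All caustic reports to E, so E = 495.73/0.408 = 1215 g/s.
Total feed = 3091.6 g/s; overhead = 3091.6 − 1215 = 1876.6 g/s.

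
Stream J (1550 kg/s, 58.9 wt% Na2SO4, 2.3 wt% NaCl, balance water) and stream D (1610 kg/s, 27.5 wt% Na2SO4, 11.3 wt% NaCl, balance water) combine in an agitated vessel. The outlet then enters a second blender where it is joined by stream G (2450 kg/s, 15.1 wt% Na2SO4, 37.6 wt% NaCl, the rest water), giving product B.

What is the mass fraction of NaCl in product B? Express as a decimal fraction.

0.2030

Overall, product flow = 5610 kg/s.
NaCl in = 1550×0.023 + 1610×0.113 + 2450×0.376 = 1138.8 kg/s.
NaCl fraction in B = 0.2030.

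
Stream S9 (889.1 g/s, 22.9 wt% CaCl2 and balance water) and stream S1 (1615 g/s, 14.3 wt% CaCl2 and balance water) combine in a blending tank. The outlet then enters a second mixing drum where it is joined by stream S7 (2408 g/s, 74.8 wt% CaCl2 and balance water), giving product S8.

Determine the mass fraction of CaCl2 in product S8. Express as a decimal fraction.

0.4551

Overall, product flow = 4912.1 g/s.
CaCl2 in = 889.1×0.229 + 1615×0.143 + 2408×0.748 = 2235.7 g/s.
CaCl2 fraction in S8 = 0.4551.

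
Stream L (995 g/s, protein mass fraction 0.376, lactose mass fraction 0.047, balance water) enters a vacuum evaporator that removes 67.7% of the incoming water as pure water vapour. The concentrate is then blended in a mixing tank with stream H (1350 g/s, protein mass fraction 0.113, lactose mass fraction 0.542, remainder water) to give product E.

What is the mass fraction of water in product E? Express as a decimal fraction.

Vapour removed = 0.677×0.577×995 = 388.68 g/s; concentrate = 606.32 g/s.
water reaching the mixer = 185.44 (from concentrate) + 1350×0.345 = 651.19 g/s.
Product flow = 606.32 + 1350 = 1956.3 g/s; water fraction = 0.333.

0.333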